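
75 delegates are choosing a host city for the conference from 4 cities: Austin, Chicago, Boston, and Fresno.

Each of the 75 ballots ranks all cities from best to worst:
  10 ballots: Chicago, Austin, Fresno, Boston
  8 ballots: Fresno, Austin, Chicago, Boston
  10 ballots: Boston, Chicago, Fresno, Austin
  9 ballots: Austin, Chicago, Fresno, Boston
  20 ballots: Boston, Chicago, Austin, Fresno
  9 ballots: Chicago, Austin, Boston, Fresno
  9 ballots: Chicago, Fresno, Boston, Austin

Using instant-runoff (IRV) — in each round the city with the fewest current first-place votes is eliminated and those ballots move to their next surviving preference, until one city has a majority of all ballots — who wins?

Round 1: Austin 9, Chicago 28, Boston 30, Fresno 8. Fresno eliminated.
Round 2: Austin 17, Chicago 28, Boston 30. Austin eliminated.
Round 3: Chicago 45, Boston 30. Chicago has a majority (≥38).

Chicago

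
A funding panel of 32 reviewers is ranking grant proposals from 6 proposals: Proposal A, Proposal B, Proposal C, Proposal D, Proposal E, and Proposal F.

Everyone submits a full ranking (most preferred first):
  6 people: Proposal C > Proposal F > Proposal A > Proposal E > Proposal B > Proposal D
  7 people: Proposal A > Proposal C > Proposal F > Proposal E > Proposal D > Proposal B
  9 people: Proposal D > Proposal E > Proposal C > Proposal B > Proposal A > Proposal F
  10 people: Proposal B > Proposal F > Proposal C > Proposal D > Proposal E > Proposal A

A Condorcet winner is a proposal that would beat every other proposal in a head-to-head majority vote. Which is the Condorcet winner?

Proposal C

Proposal C vs Proposal A: 25–7
Proposal C vs Proposal B: 22–10
Proposal C vs Proposal D: 23–9
Proposal C vs Proposal E: 23–9
Proposal C vs Proposal F: 22–10
Proposal C beats every other proposal.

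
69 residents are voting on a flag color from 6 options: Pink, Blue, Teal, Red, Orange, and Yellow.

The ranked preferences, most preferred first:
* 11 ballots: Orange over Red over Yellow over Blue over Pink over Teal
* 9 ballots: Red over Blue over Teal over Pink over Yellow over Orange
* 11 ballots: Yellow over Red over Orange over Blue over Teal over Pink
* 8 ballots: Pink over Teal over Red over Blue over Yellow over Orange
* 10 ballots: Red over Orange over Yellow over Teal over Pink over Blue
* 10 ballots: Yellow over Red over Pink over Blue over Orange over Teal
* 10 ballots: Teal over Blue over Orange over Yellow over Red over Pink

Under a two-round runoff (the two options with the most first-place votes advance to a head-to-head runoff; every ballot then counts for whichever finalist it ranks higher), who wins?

Red

Round 1 first-place votes: Pink 8, Blue 0, Teal 10, Red 19, Orange 11, Yellow 21. Yellow and Red advance.
Runoff: Yellow is ranked above Red on 31 ballots, Red above Yellow on 38.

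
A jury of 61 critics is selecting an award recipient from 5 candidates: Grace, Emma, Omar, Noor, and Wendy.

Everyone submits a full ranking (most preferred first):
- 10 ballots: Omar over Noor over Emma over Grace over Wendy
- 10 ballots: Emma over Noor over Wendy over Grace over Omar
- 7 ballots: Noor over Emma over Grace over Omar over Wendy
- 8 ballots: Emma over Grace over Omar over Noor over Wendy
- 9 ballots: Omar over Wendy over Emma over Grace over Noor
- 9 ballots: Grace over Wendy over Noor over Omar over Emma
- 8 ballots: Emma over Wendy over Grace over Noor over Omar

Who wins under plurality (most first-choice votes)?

First-place votes: Grace 9, Emma 26, Omar 19, Noor 7, Wendy 0.

Emma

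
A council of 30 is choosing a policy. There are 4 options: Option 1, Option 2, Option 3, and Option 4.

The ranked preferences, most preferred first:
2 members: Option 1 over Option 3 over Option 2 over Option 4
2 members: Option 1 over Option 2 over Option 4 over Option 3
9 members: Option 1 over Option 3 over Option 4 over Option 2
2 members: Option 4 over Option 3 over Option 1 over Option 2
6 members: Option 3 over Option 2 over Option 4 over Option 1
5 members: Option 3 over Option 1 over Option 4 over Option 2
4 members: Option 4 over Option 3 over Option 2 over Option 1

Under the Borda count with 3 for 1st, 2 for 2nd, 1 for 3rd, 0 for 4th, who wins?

Option 3

Option 1: 2×3 + 2×3 + 9×3 + 2×1 + 6×0 + 5×2 + 4×0 = 51
Option 2: 2×1 + 2×2 + 9×0 + 2×0 + 6×2 + 5×0 + 4×1 = 22
Option 3: 2×2 + 2×0 + 9×2 + 2×2 + 6×3 + 5×3 + 4×2 = 67
Option 4: 2×0 + 2×1 + 9×1 + 2×3 + 6×1 + 5×1 + 4×3 = 40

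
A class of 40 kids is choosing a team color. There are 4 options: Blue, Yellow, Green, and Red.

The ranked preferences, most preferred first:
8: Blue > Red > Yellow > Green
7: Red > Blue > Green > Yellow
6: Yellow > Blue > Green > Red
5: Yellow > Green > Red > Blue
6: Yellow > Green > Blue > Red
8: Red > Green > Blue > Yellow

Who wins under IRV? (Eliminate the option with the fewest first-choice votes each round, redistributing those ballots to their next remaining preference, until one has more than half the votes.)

Round 1: Blue 8, Yellow 17, Green 0, Red 15. Green eliminated.
Round 2: Blue 8, Yellow 17, Red 15. Blue eliminated.
Round 3: Yellow 17, Red 23. Red has a majority (≥21).

Red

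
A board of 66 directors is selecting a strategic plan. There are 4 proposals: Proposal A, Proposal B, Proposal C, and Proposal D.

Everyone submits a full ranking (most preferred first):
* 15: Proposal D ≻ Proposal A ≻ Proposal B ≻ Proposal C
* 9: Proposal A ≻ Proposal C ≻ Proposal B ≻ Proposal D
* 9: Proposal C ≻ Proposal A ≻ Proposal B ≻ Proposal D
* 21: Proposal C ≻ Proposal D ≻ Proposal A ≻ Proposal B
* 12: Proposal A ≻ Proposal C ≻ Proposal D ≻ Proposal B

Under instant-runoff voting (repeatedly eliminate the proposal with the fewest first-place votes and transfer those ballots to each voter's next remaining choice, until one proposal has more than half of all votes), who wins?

Proposal A

Round 1: Proposal A 21, Proposal B 0, Proposal C 30, Proposal D 15. Proposal B eliminated.
Round 2: Proposal A 21, Proposal C 30, Proposal D 15. Proposal D eliminated.
Round 3: Proposal A 36, Proposal C 30. Proposal A has a majority (≥34).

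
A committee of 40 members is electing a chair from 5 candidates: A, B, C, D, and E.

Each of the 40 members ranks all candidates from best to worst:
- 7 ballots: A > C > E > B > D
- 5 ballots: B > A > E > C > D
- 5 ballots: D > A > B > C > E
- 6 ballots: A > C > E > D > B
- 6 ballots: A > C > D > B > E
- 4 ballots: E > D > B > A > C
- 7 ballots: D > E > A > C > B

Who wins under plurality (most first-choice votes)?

First-place votes: A 19, B 5, C 0, D 12, E 4.

A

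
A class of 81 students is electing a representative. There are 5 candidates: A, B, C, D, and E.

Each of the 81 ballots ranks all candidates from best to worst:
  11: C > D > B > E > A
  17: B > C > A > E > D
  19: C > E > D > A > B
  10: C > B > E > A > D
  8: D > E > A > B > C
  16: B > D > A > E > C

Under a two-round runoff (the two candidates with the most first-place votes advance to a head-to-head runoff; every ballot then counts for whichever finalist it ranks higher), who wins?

Round 1 first-place votes: A 0, B 33, C 40, D 8, E 0. C and B advance.
Runoff: C is ranked above B on 40 ballots, B above C on 41.

B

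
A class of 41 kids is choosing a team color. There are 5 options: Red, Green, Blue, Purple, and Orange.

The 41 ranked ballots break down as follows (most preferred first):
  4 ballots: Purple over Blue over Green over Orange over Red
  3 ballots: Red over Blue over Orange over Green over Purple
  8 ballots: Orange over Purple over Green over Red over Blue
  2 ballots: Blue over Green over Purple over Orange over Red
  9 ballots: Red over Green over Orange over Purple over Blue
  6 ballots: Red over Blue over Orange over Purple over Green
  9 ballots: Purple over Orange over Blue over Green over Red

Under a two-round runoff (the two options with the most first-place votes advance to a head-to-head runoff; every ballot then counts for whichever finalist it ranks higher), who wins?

Round 1 first-place votes: Red 18, Green 0, Blue 2, Purple 13, Orange 8. Red and Purple advance.
Runoff: Red is ranked above Purple on 18 ballots, Purple above Red on 23.

Purple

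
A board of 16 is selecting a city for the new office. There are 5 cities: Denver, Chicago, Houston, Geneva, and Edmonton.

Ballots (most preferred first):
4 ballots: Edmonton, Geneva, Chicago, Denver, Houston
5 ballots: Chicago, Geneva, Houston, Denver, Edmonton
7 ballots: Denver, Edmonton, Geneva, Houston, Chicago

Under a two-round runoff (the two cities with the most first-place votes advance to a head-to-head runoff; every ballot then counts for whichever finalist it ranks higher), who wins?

Chicago

Round 1 first-place votes: Denver 7, Chicago 5, Houston 0, Geneva 0, Edmonton 4. Denver and Chicago advance.
Runoff: Denver is ranked above Chicago on 7 ballots, Chicago above Denver on 9.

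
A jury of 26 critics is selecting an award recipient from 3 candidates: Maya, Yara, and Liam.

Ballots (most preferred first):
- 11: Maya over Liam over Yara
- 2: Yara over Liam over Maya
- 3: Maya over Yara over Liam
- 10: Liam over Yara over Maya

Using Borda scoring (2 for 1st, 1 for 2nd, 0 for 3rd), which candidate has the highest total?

Maya: 11×2 + 2×0 + 3×2 + 10×0 = 28
Yara: 11×0 + 2×2 + 3×1 + 10×1 = 17
Liam: 11×1 + 2×1 + 3×0 + 10×2 = 33

Liam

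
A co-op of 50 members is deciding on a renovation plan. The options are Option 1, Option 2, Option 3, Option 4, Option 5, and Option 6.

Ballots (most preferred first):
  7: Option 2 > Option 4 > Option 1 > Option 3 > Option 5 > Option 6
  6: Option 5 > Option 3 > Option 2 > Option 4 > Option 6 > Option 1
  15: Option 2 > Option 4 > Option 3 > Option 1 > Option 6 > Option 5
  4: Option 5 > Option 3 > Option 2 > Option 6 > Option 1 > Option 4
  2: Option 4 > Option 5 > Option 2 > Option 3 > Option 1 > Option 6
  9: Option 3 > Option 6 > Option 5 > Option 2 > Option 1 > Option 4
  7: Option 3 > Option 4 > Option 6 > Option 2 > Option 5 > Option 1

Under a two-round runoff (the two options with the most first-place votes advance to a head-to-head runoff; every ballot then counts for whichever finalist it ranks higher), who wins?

Round 1 first-place votes: Option 1 0, Option 2 22, Option 3 16, Option 4 2, Option 5 10, Option 6 0. Option 2 and Option 3 advance.
Runoff: Option 2 is ranked above Option 3 on 24 ballots, Option 3 above Option 2 on 26.

Option 3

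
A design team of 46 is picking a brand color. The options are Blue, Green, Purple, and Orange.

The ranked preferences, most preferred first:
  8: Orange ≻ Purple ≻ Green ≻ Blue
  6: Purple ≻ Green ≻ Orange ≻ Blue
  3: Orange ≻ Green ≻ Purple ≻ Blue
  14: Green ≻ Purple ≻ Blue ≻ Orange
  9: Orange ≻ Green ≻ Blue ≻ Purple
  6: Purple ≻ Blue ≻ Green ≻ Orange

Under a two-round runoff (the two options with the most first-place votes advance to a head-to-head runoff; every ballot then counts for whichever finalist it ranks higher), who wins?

Green

Round 1 first-place votes: Blue 0, Green 14, Purple 12, Orange 20. Orange and Green advance.
Runoff: Orange is ranked above Green on 20 ballots, Green above Orange on 26.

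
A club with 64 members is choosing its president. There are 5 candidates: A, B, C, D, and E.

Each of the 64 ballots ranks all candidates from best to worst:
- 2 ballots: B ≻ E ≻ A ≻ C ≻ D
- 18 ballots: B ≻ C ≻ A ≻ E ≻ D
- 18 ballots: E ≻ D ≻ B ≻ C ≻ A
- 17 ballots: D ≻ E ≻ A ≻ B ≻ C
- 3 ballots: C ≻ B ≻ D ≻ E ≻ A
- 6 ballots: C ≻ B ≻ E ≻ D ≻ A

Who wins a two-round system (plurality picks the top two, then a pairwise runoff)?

E

Round 1 first-place votes: A 0, B 20, C 9, D 17, E 18. B and E advance.
Runoff: B is ranked above E on 29 ballots, E above B on 35.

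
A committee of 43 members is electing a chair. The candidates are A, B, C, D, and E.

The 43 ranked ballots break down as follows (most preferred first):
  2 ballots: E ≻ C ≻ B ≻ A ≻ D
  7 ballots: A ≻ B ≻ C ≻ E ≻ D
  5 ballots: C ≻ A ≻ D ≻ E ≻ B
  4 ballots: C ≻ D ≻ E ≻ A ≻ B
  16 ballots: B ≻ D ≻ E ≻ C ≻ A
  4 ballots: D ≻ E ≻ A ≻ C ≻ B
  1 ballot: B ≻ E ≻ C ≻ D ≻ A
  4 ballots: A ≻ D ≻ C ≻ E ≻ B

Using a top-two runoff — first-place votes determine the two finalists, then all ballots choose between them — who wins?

A

Round 1 first-place votes: A 11, B 17, C 9, D 4, E 2. B and A advance.
Runoff: B is ranked above A on 19 ballots, A above B on 24.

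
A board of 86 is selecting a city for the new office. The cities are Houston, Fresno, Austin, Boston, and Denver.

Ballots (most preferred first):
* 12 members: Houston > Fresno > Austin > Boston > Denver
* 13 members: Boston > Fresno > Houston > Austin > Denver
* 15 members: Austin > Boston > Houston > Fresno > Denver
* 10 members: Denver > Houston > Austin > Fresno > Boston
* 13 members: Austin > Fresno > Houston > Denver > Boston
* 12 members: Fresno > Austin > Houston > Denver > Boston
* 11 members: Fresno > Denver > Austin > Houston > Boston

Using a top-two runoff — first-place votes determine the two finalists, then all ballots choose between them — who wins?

Round 1 first-place votes: Houston 12, Fresno 23, Austin 28, Boston 13, Denver 10. Austin and Fresno advance.
Runoff: Austin is ranked above Fresno on 38 ballots, Fresno above Austin on 48.

Fresno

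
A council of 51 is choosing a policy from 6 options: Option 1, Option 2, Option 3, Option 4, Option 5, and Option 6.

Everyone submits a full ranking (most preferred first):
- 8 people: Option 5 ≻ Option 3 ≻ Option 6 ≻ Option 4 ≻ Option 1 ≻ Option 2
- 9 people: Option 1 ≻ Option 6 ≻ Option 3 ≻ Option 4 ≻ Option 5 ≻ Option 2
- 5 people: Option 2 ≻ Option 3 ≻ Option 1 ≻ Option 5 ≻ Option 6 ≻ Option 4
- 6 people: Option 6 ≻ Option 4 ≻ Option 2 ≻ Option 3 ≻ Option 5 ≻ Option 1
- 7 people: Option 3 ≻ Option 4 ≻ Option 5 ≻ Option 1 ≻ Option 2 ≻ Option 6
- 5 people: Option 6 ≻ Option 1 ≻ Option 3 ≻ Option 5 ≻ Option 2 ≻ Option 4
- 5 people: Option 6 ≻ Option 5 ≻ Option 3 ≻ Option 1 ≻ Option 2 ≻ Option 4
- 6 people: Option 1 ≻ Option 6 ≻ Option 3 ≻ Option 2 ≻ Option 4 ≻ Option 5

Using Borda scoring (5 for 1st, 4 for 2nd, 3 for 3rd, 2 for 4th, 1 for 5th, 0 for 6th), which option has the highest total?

Option 1: 8×1 + 9×5 + 5×3 + 6×0 + 7×2 + 5×4 + 5×2 + 6×5 = 142
Option 2: 8×0 + 9×0 + 5×5 + 6×3 + 7×1 + 5×1 + 5×1 + 6×2 = 72
Option 3: 8×4 + 9×3 + 5×4 + 6×2 + 7×5 + 5×3 + 5×3 + 6×3 = 174
Option 4: 8×2 + 9×2 + 5×0 + 6×4 + 7×4 + 5×0 + 5×0 + 6×1 = 92
Option 5: 8×5 + 9×1 + 5×2 + 6×1 + 7×3 + 5×2 + 5×4 + 6×0 = 116
Option 6: 8×3 + 9×4 + 5×1 + 6×5 + 7×0 + 5×5 + 5×5 + 6×4 = 169

Option 3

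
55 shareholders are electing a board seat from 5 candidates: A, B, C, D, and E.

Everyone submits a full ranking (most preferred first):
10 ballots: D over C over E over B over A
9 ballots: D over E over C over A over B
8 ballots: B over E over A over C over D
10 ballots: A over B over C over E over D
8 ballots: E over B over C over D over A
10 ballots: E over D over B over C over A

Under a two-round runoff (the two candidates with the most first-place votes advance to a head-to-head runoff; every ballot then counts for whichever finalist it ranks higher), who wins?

Round 1 first-place votes: A 10, B 8, C 0, D 19, E 18. D and E advance.
Runoff: D is ranked above E on 19 ballots, E above D on 36.

E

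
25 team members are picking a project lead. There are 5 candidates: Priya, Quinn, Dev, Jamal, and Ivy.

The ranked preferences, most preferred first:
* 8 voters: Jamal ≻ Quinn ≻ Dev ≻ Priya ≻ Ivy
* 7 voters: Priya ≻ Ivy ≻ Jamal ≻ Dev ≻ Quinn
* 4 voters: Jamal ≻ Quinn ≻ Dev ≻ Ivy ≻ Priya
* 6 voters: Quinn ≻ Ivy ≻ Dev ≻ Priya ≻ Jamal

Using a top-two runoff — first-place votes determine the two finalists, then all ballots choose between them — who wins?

Round 1 first-place votes: Priya 7, Quinn 6, Dev 0, Jamal 12, Ivy 0. Jamal and Priya advance.
Runoff: Jamal is ranked above Priya on 12 ballots, Priya above Jamal on 13.

Priya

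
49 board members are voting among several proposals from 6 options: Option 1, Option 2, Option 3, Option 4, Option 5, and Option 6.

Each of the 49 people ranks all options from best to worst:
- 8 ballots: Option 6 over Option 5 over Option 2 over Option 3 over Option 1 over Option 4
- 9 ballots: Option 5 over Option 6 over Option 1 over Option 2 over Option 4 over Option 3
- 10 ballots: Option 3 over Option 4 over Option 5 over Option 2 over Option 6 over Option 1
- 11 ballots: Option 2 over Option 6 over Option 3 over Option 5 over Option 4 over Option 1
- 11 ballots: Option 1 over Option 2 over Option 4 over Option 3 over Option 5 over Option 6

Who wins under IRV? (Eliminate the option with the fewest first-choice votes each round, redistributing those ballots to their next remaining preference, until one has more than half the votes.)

Option 5

Round 1: Option 1 11, Option 2 11, Option 3 10, Option 4 0, Option 5 9, Option 6 8. Option 4 eliminated.
Round 2: Option 1 11, Option 2 11, Option 3 10, Option 5 9, Option 6 8. Option 6 eliminated.
Round 3: Option 1 11, Option 2 11, Option 3 10, Option 5 17. Option 3 eliminated.
Round 4: Option 1 11, Option 2 11, Option 5 27. Option 5 has a majority (≥25).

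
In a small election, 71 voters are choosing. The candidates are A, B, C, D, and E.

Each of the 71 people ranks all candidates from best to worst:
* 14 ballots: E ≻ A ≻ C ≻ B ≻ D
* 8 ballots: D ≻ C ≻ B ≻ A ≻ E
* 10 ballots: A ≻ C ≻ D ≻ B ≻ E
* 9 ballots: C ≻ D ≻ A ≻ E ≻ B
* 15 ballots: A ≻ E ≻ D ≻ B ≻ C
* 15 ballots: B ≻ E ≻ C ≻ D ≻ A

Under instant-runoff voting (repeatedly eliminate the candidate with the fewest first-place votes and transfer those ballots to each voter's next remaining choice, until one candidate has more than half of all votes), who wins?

Round 1: A 25, B 15, C 9, D 8, E 14. D eliminated.
Round 2: A 25, B 15, C 17, E 14. E eliminated.
Round 3: A 39, B 15, C 17. A has a majority (≥36).

A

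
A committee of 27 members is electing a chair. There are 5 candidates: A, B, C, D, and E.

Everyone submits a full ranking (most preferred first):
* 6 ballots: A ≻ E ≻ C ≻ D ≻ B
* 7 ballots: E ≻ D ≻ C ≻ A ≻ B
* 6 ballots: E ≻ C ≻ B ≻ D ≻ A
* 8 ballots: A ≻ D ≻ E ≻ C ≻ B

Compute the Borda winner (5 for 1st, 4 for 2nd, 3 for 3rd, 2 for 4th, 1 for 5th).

A: 6×5 + 7×2 + 6×1 + 8×5 = 90
B: 6×1 + 7×1 + 6×3 + 8×1 = 39
C: 6×3 + 7×3 + 6×4 + 8×2 = 79
D: 6×2 + 7×4 + 6×2 + 8×4 = 84
E: 6×4 + 7×5 + 6×5 + 8×3 = 113

E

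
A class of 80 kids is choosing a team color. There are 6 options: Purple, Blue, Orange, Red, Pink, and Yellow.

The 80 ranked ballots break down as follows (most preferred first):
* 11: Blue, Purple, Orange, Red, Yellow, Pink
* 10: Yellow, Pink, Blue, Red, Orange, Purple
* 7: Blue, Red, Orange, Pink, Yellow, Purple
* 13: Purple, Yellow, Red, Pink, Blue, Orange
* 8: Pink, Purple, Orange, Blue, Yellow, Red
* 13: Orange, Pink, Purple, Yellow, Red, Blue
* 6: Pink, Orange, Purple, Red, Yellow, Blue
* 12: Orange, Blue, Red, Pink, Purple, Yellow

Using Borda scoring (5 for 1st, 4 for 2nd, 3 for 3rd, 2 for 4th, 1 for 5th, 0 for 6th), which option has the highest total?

Orange

Purple: 11×4 + 10×0 + 7×0 + 13×5 + 8×4 + 13×3 + 6×3 + 12×1 = 210
Blue: 11×5 + 10×3 + 7×5 + 13×1 + 8×2 + 13×0 + 6×0 + 12×4 = 197
Orange: 11×3 + 10×1 + 7×3 + 13×0 + 8×3 + 13×5 + 6×4 + 12×5 = 237
Red: 11×2 + 10×2 + 7×4 + 13×3 + 8×0 + 13×1 + 6×2 + 12×3 = 170
Pink: 11×0 + 10×4 + 7×2 + 13×2 + 8×5 + 13×4 + 6×5 + 12×2 = 226
Yellow: 11×1 + 10×5 + 7×1 + 13×4 + 8×1 + 13×2 + 6×1 + 12×0 = 160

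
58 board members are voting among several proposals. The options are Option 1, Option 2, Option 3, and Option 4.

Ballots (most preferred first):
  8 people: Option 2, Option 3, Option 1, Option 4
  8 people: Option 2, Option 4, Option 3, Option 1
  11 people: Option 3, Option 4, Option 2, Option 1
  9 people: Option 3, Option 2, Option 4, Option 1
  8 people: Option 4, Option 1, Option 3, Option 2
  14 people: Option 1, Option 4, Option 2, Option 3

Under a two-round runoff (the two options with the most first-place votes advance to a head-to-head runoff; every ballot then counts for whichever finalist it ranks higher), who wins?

Round 1 first-place votes: Option 1 14, Option 2 16, Option 3 20, Option 4 8. Option 3 and Option 2 advance.
Runoff: Option 3 is ranked above Option 2 on 28 ballots, Option 2 above Option 3 on 30.

Option 2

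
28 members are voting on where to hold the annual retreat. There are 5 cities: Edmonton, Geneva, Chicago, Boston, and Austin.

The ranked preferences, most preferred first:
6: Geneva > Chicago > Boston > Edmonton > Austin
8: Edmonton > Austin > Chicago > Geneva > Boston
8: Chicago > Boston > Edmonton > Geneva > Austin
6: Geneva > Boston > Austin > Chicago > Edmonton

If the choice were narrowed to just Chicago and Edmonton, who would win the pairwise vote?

Chicago

Chicago is ranked above Edmonton on 20 ballots; Edmonton above Chicago on 8.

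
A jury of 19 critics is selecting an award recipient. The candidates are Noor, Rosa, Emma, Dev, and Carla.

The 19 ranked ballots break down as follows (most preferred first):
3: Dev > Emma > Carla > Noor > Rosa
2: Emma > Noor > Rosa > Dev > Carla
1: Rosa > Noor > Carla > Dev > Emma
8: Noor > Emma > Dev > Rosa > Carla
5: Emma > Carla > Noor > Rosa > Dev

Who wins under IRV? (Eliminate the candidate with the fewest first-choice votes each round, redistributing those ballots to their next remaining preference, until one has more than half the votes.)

Emma

Round 1: Noor 8, Rosa 1, Emma 7, Dev 3, Carla 0. Carla eliminated.
Round 2: Noor 8, Rosa 1, Emma 7, Dev 3. Rosa eliminated.
Round 3: Noor 9, Emma 7, Dev 3. Dev eliminated.
Round 4: Noor 9, Emma 10. Emma has a majority (≥10).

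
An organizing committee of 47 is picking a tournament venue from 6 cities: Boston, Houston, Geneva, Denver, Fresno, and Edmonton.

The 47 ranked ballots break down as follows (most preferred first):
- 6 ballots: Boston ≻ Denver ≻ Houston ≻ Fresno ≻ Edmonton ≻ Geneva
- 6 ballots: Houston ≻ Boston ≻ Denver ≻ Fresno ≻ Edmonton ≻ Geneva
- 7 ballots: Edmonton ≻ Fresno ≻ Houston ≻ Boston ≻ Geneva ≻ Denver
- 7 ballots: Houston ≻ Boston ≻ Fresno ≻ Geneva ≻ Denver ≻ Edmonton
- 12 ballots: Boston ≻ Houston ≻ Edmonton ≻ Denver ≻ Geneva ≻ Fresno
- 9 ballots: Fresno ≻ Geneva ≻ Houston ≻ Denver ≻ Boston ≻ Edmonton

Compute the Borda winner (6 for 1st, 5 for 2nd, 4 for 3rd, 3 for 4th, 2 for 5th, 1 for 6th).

Boston: 6×6 + 6×5 + 7×3 + 7×5 + 12×6 + 9×2 = 212
Houston: 6×4 + 6×6 + 7×4 + 7×6 + 12×5 + 9×4 = 226
Geneva: 6×1 + 6×1 + 7×2 + 7×3 + 12×2 + 9×5 = 116
Denver: 6×5 + 6×4 + 7×1 + 7×2 + 12×3 + 9×3 = 138
Fresno: 6×3 + 6×3 + 7×5 + 7×4 + 12×1 + 9×6 = 165
Edmonton: 6×2 + 6×2 + 7×6 + 7×1 + 12×4 + 9×1 = 130

Houston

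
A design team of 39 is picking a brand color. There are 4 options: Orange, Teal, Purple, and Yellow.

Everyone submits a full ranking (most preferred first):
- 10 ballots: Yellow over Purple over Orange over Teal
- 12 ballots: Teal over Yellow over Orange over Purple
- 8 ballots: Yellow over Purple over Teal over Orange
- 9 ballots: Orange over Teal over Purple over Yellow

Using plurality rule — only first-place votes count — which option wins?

Yellow

First-place votes: Orange 9, Teal 12, Purple 0, Yellow 18.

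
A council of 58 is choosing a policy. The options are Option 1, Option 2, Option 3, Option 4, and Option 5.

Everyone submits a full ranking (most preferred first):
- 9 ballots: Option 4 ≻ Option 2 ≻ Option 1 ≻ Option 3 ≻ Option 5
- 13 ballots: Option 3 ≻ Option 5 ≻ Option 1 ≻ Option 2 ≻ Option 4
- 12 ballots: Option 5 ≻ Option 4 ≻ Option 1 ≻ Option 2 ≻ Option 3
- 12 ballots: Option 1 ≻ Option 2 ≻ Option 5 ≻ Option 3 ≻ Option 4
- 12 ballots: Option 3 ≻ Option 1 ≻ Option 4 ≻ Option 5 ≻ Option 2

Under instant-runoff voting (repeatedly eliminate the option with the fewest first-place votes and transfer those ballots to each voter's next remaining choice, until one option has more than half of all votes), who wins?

Option 1

Round 1: Option 1 12, Option 2 0, Option 3 25, Option 4 9, Option 5 12. Option 2 eliminated.
Round 2: Option 1 12, Option 3 25, Option 4 9, Option 5 12. Option 4 eliminated.
Round 3: Option 1 21, Option 3 25, Option 5 12. Option 5 eliminated.
Round 4: Option 1 33, Option 3 25. Option 1 has a majority (≥30).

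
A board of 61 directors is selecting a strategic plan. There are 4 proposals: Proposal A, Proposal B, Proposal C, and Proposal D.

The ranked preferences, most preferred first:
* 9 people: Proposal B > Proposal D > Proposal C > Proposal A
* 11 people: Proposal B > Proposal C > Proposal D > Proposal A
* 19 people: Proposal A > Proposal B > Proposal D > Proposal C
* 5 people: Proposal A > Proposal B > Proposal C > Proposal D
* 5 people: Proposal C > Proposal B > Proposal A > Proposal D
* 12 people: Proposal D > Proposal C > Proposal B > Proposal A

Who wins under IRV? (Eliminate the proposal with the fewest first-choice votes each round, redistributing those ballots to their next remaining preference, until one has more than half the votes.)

Proposal B

Round 1: Proposal A 24, Proposal B 20, Proposal C 5, Proposal D 12. Proposal C eliminated.
Round 2: Proposal A 24, Proposal B 25, Proposal D 12. Proposal D eliminated.
Round 3: Proposal A 24, Proposal B 37. Proposal B has a majority (≥31).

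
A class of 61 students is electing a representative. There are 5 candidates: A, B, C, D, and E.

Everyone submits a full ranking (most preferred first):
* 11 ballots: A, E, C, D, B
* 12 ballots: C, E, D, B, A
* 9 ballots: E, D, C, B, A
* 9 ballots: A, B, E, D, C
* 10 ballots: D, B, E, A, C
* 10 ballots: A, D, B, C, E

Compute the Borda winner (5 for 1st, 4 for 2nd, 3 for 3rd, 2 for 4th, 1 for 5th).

A: 11×5 + 12×1 + 9×1 + 9×5 + 10×2 + 10×5 = 191
B: 11×1 + 12×2 + 9×2 + 9×4 + 10×4 + 10×3 = 159
C: 11×3 + 12×5 + 9×3 + 9×1 + 10×1 + 10×2 = 159
D: 11×2 + 12×3 + 9×4 + 9×2 + 10×5 + 10×4 = 202
E: 11×4 + 12×4 + 9×5 + 9×3 + 10×3 + 10×1 = 204

E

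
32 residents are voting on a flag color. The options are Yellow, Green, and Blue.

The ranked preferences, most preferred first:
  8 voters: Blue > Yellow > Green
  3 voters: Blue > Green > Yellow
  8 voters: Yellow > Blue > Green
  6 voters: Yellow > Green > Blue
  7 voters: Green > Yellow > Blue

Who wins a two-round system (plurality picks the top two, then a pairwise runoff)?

Yellow

Round 1 first-place votes: Yellow 14, Green 7, Blue 11. Yellow and Blue advance.
Runoff: Yellow is ranked above Blue on 21 ballots, Blue above Yellow on 11.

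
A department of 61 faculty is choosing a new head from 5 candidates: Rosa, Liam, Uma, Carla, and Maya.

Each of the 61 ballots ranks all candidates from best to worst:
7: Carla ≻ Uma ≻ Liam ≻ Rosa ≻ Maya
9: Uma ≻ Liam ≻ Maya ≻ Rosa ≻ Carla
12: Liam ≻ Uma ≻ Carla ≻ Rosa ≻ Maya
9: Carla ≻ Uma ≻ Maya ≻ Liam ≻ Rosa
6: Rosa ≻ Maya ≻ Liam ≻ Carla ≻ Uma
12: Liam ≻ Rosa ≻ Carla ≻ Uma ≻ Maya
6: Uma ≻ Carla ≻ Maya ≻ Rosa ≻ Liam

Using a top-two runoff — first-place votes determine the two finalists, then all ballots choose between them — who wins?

Liam

Round 1 first-place votes: Rosa 6, Liam 24, Uma 15, Carla 16, Maya 0. Liam and Carla advance.
Runoff: Liam is ranked above Carla on 39 ballots, Carla above Liam on 22.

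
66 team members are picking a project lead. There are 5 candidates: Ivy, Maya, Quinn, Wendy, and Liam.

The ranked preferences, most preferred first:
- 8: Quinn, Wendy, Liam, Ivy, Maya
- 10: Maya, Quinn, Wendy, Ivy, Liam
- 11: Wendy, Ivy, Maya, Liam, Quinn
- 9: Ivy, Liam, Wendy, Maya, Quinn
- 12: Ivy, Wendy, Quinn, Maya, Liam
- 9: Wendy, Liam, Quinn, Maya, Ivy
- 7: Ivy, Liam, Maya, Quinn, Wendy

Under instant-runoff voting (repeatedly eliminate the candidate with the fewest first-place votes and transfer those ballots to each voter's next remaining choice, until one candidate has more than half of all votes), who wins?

Round 1: Ivy 28, Maya 10, Quinn 8, Wendy 20, Liam 0. Liam eliminated.
Round 2: Ivy 28, Maya 10, Quinn 8, Wendy 20. Quinn eliminated.
Round 3: Ivy 28, Maya 10, Wendy 28. Maya eliminated.
Round 4: Ivy 28, Wendy 38. Wendy has a majority (≥34).

Wendy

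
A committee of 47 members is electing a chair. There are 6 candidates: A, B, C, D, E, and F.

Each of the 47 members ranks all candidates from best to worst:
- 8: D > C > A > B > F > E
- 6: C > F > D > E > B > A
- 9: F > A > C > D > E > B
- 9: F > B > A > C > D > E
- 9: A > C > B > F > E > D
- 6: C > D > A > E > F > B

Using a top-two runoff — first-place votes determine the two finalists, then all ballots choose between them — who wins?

Round 1 first-place votes: A 9, B 0, C 12, D 8, E 0, F 18. F and C advance.
Runoff: F is ranked above C on 18 ballots, C above F on 29.

C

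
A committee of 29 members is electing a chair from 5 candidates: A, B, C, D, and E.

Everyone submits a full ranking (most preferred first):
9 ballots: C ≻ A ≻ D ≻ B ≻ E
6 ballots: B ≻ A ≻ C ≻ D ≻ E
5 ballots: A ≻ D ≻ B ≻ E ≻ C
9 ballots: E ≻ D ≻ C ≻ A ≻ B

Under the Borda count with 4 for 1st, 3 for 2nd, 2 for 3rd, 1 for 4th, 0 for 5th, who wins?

A: 9×3 + 6×3 + 5×4 + 9×1 = 74
B: 9×1 + 6×4 + 5×2 + 9×0 = 43
C: 9×4 + 6×2 + 5×0 + 9×2 = 66
D: 9×2 + 6×1 + 5×3 + 9×3 = 66
E: 9×0 + 6×0 + 5×1 + 9×4 = 41

A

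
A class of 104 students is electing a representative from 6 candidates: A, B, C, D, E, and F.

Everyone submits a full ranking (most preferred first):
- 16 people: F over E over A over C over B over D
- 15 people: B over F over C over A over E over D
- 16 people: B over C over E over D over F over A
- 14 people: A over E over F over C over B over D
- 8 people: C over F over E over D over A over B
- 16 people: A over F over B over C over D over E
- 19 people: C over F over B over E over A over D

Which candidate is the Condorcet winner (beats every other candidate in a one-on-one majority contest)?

F vs A: 74–30
F vs B: 73–31
F vs C: 61–43
F vs D: 88–16
F vs E: 74–30
F beats every other candidate.

F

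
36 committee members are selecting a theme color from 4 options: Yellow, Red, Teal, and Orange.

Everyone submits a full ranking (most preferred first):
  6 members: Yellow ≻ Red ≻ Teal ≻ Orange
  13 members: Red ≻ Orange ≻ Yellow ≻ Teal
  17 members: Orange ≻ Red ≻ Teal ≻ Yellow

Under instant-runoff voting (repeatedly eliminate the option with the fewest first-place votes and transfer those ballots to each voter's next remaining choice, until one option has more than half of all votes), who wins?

Red

Round 1: Yellow 6, Red 13, Teal 0, Orange 17. Teal eliminated.
Round 2: Yellow 6, Red 13, Orange 17. Yellow eliminated.
Round 3: Red 19, Orange 17. Red has a majority (≥19).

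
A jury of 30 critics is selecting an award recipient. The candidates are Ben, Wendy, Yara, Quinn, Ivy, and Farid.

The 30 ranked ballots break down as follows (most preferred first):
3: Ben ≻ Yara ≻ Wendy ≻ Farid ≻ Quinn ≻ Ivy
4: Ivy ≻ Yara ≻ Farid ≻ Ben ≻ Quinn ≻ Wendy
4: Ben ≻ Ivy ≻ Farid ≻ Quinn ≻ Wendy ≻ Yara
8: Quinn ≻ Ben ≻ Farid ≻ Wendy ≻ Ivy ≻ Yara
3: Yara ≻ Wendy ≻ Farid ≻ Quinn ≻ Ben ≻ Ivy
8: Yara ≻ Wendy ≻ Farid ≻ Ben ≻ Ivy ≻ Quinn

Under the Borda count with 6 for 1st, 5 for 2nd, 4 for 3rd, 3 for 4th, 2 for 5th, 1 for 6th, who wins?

Ben

Ben: 3×6 + 4×3 + 4×6 + 8×5 + 3×2 + 8×3 = 124
Wendy: 3×4 + 4×1 + 4×2 + 8×3 + 3×5 + 8×5 = 103
Yara: 3×5 + 4×5 + 4×1 + 8×1 + 3×6 + 8×6 = 113
Quinn: 3×2 + 4×2 + 4×3 + 8×6 + 3×3 + 8×1 = 91
Ivy: 3×1 + 4×6 + 4×5 + 8×2 + 3×1 + 8×2 = 82
Farid: 3×3 + 4×4 + 4×4 + 8×4 + 3×4 + 8×4 = 117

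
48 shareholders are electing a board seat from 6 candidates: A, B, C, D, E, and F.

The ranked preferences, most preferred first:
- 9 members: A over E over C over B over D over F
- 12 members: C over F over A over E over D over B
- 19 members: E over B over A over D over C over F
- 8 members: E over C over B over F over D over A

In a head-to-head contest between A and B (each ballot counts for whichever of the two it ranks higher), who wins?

B

A is ranked above B on 21 ballots; B above A on 27.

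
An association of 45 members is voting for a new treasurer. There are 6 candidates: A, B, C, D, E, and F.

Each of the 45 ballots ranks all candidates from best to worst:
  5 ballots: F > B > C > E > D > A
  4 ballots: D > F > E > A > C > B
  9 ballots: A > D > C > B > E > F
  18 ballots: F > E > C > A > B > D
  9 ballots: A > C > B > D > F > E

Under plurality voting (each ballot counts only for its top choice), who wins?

First-place votes: A 18, B 0, C 0, D 4, E 0, F 23.

F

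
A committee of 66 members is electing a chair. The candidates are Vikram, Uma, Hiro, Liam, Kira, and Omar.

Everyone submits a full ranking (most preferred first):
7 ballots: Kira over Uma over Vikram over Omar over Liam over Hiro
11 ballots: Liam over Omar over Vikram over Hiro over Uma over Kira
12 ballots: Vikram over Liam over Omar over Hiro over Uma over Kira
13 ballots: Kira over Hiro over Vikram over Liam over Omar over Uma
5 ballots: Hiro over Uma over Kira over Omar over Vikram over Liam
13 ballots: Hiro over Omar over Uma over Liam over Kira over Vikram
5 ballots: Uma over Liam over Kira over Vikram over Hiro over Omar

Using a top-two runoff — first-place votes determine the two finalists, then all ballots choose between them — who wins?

Round 1 first-place votes: Vikram 12, Uma 5, Hiro 18, Liam 11, Kira 20, Omar 0. Kira and Hiro advance.
Runoff: Kira is ranked above Hiro on 25 ballots, Hiro above Kira on 41.

Hiro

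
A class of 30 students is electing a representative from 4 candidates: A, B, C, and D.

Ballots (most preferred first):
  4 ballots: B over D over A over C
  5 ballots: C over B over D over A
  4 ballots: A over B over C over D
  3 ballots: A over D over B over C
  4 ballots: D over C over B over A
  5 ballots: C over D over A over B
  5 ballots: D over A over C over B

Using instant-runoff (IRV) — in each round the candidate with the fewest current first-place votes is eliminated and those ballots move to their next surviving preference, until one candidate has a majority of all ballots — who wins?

Round 1: A 7, B 4, C 10, D 9. B eliminated.
Round 2: A 7, C 10, D 13. A eliminated.
Round 3: C 14, D 16. D has a majority (≥16).

D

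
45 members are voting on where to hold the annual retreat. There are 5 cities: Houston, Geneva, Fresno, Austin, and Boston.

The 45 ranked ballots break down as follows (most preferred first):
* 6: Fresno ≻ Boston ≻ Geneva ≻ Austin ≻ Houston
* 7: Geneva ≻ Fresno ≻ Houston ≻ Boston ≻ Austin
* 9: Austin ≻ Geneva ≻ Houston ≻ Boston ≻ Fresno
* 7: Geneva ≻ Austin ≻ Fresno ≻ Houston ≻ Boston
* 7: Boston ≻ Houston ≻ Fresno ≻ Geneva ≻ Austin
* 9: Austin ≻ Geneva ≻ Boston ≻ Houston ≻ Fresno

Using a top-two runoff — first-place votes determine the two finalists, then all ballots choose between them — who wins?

Round 1 first-place votes: Houston 0, Geneva 14, Fresno 6, Austin 18, Boston 7. Austin and Geneva advance.
Runoff: Austin is ranked above Geneva on 18 ballots, Geneva above Austin on 27.

Geneva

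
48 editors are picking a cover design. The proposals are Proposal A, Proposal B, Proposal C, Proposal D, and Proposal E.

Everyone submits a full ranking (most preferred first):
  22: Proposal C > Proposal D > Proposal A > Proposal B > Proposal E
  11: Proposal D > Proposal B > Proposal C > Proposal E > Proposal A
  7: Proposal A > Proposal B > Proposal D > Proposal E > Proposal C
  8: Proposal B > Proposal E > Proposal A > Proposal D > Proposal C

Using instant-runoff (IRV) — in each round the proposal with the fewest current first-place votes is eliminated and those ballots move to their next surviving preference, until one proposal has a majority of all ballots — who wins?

Round 1: Proposal A 7, Proposal B 8, Proposal C 22, Proposal D 11, Proposal E 0. Proposal E eliminated.
Round 2: Proposal A 7, Proposal B 8, Proposal C 22, Proposal D 11. Proposal A eliminated.
Round 3: Proposal B 15, Proposal C 22, Proposal D 11. Proposal D eliminated.
Round 4: Proposal B 26, Proposal C 22. Proposal B has a majority (≥25).

Proposal B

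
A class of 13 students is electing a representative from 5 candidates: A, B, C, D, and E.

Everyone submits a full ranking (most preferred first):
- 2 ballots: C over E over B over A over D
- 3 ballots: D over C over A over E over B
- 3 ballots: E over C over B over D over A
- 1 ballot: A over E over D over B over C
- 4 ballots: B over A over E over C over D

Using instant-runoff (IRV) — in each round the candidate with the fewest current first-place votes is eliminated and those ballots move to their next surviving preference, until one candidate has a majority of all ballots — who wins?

Round 1: A 1, B 4, C 2, D 3, E 3. A eliminated.
Round 2: B 4, C 2, D 3, E 4. C eliminated.
Round 3: B 4, D 3, E 6. D eliminated.
Round 4: B 4, E 9. E has a majority (≥7).

E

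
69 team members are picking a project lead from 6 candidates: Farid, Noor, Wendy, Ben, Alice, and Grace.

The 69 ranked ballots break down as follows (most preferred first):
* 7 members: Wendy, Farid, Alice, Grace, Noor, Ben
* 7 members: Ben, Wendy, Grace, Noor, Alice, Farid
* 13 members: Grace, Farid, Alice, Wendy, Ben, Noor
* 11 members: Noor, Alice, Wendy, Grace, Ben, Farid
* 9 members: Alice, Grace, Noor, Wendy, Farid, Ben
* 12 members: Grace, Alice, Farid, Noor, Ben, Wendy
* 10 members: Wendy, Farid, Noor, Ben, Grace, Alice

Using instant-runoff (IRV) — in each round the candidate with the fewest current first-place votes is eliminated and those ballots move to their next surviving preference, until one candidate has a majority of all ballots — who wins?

Round 1: Farid 0, Noor 11, Wendy 17, Ben 7, Alice 9, Grace 25. Farid eliminated.
Round 2: Noor 11, Wendy 17, Ben 7, Alice 9, Grace 25. Ben eliminated.
Round 3: Noor 11, Wendy 24, Alice 9, Grace 25. Alice eliminated.
Round 4: Noor 11, Wendy 24, Grace 34. Noor eliminated.
Round 5: Wendy 35, Grace 34. Wendy has a majority (≥35).

Wendy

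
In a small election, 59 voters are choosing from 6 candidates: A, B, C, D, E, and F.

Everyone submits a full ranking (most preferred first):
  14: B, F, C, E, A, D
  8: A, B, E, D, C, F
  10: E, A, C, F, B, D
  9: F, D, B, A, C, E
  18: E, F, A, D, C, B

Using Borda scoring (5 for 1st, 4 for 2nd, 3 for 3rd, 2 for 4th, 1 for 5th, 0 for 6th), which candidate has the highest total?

F

A: 14×1 + 8×5 + 10×4 + 9×2 + 18×3 = 166
B: 14×5 + 8×4 + 10×1 + 9×3 + 18×0 = 139
C: 14×3 + 8×1 + 10×3 + 9×1 + 18×1 = 107
D: 14×0 + 8×2 + 10×0 + 9×4 + 18×2 = 88
E: 14×2 + 8×3 + 10×5 + 9×0 + 18×5 = 192
F: 14×4 + 8×0 + 10×2 + 9×5 + 18×4 = 193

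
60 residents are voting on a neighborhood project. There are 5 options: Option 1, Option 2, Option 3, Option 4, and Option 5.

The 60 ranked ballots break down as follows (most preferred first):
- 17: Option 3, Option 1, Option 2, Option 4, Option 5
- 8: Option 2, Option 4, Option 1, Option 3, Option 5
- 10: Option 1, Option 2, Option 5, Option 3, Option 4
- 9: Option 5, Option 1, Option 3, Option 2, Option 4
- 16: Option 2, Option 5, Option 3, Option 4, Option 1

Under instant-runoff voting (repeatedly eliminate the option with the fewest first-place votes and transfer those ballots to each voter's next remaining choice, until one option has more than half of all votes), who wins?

Round 1: Option 1 10, Option 2 24, Option 3 17, Option 4 0, Option 5 9. Option 4 eliminated.
Round 2: Option 1 10, Option 2 24, Option 3 17, Option 5 9. Option 5 eliminated.
Round 3: Option 1 19, Option 2 24, Option 3 17. Option 3 eliminated.
Round 4: Option 1 36, Option 2 24. Option 1 has a majority (≥31).

Option 1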